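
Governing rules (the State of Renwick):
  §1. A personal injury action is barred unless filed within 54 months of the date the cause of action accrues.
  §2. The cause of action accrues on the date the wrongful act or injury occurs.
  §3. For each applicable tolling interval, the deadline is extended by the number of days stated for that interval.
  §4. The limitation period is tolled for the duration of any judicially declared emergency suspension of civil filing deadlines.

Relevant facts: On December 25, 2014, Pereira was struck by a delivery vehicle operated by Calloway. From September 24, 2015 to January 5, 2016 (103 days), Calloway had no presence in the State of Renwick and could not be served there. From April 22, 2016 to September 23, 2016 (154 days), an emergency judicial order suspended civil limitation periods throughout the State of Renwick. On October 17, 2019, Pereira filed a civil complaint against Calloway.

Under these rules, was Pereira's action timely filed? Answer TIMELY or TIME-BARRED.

TIMELY

The cause of action accrued on December 25, 2014, the date of the act.
Adding the 54 months base period to December 25, 2014 gives a deadline of June 25, 2019, before any tolling.
The period was tolled for 154 days by the emergency suspension of filing deadlines (April 22, 2016 to September 23, 2016), pushing the deadline to November 26, 2019.
Although the defendant's absence ran from September 24, 2015 to January 5, 2016, the stated rules do not make that a tolling event, so it is disregarded.
Pereira filed on October 17, 2019, before the November 26, 2019 deadline, so the action is timely.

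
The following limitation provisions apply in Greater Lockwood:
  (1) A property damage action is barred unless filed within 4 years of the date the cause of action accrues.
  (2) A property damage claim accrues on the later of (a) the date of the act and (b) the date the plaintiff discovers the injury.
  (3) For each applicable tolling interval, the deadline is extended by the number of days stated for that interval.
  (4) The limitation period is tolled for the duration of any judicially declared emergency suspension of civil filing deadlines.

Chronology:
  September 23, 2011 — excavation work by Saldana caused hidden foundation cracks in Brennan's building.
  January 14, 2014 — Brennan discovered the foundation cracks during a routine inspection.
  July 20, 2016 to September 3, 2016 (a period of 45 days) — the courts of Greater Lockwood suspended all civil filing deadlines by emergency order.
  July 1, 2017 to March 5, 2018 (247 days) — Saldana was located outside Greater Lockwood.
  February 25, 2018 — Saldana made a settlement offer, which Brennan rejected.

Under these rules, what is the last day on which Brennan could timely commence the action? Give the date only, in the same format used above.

The claim accrued on January 14, 2014 — the later of the September 23, 2011 act and the January 14, 2014 discovery.
The untolled deadline — 4 years after January 14, 2014 — is January 14, 2018.
Because the emergency suspension of filing deadlines ran from July 20, 2016 to September 3, 2016, the deadline is extended by 45 days to February 28, 2018.
The defendant's absence from the jurisdiction from July 1, 2017 to March 5, 2018 does not toll the period, because no stated rule makes the defendant's absence a tolling event.
Nothing else in the chronology tolls or restarts the period.

February 28, 2018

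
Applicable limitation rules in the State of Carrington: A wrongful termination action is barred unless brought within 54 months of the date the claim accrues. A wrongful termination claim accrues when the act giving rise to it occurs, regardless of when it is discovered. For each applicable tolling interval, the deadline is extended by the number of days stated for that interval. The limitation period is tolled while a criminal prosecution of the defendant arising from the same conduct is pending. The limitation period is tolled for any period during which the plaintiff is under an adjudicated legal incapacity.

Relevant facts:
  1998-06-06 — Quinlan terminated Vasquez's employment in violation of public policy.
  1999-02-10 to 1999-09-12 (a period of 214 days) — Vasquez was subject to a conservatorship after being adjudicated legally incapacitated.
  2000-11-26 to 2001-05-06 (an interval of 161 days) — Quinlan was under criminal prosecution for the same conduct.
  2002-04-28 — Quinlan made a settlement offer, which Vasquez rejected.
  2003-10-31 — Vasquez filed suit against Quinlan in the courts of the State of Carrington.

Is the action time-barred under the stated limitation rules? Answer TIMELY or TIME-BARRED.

TIMELY

The limitation period began to run on 1998-06-06.
The untolled deadline — 54 months after 1998-06-06 — is 2002-12-06.
The period was tolled for 214 days by the plaintiff's legal incapacity (1999-02-10 to 1999-09-12), pushing the deadline to 2003-07-08.
The pending criminal prosecution from 2000-11-26 to 2001-05-06 tolled the period for 161 days, extending the deadline to 2003-12-16.
Nothing else in the chronology tolls or restarts the period.
The 2003-10-31 filing precedes the 2003-12-16 deadline; the claim is timely.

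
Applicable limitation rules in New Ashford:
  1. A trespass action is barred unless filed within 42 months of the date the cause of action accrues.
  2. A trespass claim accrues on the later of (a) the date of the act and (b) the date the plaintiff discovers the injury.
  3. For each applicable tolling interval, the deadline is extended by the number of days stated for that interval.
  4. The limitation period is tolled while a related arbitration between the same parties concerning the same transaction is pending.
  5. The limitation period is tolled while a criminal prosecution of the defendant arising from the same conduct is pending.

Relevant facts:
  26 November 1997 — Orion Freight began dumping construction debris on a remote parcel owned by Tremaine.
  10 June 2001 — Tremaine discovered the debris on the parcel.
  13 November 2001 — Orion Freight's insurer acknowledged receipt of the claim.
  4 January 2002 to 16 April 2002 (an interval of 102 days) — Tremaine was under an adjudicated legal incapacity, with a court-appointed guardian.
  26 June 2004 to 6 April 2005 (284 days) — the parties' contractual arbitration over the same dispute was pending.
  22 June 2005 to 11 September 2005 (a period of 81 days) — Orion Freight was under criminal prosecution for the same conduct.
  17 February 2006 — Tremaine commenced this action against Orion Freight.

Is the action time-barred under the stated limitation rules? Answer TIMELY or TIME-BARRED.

Because discovery on 10 June 2001 post-dates the 26 November 1997 act, accrual under the later-of rule falls on 10 June 2001.
Adding the 42 months base period to 10 June 2001 gives a deadline of 10 December 2004, before any tolling.
Because the pending related arbitration ran from 26 June 2004 to 6 April 2005, the deadline is extended by 284 days to 20 September 2005.
Because the pending criminal prosecution ran from 22 June 2005 to 11 September 2005, the deadline is extended by 81 days to 10 December 2005.
Although the plaintiff's incapacity ran from 4 January 2002 to 16 April 2002, the stated rules do not make that a tolling event, so it is disregarded.
Nothing else in the chronology tolls or restarts the period.
The 17 February 2006 filing falls after the 10 December 2005 deadline; the claim is time-barred.

TIME-BARRED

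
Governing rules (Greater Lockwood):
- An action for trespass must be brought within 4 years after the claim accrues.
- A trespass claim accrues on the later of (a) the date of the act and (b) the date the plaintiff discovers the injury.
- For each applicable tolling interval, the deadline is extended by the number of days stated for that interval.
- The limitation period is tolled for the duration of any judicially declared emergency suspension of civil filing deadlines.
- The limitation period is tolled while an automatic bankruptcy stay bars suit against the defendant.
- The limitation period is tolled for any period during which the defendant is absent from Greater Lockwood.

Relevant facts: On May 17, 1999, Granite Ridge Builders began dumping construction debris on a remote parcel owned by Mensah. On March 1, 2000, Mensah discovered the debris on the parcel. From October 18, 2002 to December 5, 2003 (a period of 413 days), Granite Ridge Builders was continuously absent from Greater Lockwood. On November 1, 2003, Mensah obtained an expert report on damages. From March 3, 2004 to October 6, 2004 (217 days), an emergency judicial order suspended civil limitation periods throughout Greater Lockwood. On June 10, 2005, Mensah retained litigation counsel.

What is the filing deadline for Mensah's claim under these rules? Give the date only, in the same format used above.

The claim accrued on March 1, 2000 — the later of the May 17, 1999 act and the March 1, 2000 discovery.
The untolled deadline — 4 years after March 1, 2000 — is March 1, 2004.
The defendant's absence from the jurisdiction from October 18, 2002 to December 5, 2003 tolled the period for 413 days, extending the deadline to April 18, 2005.
The emergency suspension of filing deadlines from March 3, 2004 to October 6, 2004 tolled the period for 217 days, extending the deadline to November 21, 2005.
The other events in the timeline have no effect on the limitation period under the stated rules.

November 21, 2005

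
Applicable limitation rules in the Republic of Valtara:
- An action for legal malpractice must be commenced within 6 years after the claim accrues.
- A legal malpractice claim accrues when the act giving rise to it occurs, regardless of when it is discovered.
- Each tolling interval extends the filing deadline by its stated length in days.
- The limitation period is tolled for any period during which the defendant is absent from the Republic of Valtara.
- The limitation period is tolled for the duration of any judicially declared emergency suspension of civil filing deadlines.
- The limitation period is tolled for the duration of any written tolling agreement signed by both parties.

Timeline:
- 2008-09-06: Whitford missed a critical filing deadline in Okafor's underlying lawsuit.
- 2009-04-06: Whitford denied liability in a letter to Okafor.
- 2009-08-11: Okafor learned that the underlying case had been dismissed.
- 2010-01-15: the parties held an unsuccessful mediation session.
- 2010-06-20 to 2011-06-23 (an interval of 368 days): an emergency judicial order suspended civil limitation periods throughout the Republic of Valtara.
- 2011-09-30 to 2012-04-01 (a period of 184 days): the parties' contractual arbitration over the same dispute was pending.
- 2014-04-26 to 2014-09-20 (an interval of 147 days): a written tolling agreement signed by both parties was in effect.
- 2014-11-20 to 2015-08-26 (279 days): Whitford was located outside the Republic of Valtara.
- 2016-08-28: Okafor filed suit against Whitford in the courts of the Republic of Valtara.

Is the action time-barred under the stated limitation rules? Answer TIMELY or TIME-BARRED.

Because the rule ties accrual to occurrence, the claim accrued on 2008-09-06, not on the 2009-08-11 discovery date.
6 years from 2008-09-06 is 2014-09-06.
Because the emergency suspension of filing deadlines ran from 2010-06-20 to 2011-06-23, the deadline is extended by 368 days to 2015-09-09.
Because the written tolling agreement ran from 2014-04-26 to 2014-09-20, the deadline is extended by 147 days to 2016-02-03.
Because the defendant's absence from the jurisdiction ran from 2014-11-20 to 2015-08-26, the deadline is extended by 279 days to 2016-11-08.
The pending related arbitration from 2011-09-30 to 2012-04-01 does not toll the period, because no stated rule makes a pending arbitration a tolling event.
The other events in the timeline have no effect on the limitation period under the stated rules.
Okafor filed on 2016-08-28, before the 2016-11-08 deadline, so the action is timely.

TIMELY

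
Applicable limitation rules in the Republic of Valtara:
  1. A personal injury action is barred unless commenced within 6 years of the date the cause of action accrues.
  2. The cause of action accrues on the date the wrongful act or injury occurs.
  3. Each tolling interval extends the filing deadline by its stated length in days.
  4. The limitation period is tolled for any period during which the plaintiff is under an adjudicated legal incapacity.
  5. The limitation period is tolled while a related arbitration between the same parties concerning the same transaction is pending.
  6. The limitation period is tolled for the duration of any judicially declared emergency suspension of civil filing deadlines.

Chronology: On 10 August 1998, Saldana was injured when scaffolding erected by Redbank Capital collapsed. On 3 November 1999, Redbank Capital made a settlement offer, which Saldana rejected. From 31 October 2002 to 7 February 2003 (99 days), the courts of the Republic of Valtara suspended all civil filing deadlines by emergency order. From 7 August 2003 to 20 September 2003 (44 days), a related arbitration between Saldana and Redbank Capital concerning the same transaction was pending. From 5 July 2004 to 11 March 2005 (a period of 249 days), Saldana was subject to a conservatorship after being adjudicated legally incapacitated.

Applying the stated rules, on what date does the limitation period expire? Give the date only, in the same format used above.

The claim accrued on 10 August 1998, when the wrongful act occurred.
Adding the 6 years base period to 10 August 1998 gives a deadline of 10 August 2004, before any tolling.
The emergency suspension of filing deadlines from 31 October 2002 to 7 February 2003 tolled the period for 99 days, extending the deadline to 17 November 2004.
Because the pending related arbitration ran from 7 August 2003 to 20 September 2003, the deadline is extended by 44 days to 31 December 2004.
The plaintiff's legal incapacity from 5 July 2004 to 11 March 2005 tolled the period for 249 days, extending the deadline to 6 September 2005.
The other events in the timeline have no effect on the limitation period under the stated rules.

6 September 2005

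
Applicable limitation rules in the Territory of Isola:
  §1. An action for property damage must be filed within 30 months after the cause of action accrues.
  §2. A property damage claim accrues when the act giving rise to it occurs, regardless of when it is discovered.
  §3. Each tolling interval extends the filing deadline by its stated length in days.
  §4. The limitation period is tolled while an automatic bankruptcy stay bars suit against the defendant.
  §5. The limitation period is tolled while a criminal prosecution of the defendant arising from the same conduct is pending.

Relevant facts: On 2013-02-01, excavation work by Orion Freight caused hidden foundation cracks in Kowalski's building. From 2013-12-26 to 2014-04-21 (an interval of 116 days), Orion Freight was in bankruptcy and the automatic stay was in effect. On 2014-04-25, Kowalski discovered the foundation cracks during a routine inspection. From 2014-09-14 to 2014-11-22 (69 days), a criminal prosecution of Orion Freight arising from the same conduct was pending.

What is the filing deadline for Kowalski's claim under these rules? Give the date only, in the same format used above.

Because the rule ties accrual to occurrence, the claim accrued on 2013-02-01, not on the 2014-04-25 discovery date.
30 months from 2013-02-01 is 2015-08-01.
The period was tolled for 116 days by the automatic bankruptcy stay (2013-12-26 to 2014-04-21), pushing the deadline to 2015-11-25.
Because the pending criminal prosecution ran from 2014-09-14 to 2014-11-22, the deadline is extended by 69 days to 2016-02-02.

2016-02-02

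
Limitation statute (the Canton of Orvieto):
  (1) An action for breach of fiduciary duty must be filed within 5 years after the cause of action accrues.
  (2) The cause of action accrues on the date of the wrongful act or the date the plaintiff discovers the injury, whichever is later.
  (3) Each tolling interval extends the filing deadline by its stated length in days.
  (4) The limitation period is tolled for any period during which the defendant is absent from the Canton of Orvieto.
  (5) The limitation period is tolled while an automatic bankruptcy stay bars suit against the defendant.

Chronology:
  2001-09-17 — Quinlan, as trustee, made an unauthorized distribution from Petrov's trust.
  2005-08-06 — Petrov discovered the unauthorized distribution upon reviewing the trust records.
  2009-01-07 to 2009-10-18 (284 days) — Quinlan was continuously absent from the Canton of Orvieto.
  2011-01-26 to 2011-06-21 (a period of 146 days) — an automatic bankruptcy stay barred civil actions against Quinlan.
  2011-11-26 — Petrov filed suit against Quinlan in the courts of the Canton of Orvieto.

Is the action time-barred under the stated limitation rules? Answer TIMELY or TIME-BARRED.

TIME-BARRED

Taking the later of the act (2001-09-17) and discovery (2005-08-06), the claim accrued on 2005-08-06.
5 years from 2005-08-06 is 2010-08-06.
Because the defendant's absence from the jurisdiction ran from 2009-01-07 to 2009-10-18, the deadline is extended by 284 days to 2011-05-17.
The automatic bankruptcy stay from 2011-01-26 to 2011-06-21 tolled the period for 146 days, extending the deadline to 2011-10-10.
Filing on 2011-11-26 missed the 2011-10-10 deadline — the action is time-barred.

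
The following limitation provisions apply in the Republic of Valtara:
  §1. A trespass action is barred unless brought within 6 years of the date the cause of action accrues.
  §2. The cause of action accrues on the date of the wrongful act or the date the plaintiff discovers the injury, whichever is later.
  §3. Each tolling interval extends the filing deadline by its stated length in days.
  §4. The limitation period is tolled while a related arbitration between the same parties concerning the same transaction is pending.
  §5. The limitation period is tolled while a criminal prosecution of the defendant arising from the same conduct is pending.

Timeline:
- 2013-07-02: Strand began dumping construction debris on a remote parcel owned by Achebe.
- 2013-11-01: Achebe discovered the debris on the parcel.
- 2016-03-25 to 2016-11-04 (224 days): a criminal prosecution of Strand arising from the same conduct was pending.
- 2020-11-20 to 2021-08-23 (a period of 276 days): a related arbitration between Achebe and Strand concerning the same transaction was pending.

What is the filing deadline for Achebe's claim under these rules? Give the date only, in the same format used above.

2020-06-12

Taking the later of the act (2013-07-02) and discovery (2013-11-01), the claim accrued on 2013-11-01.
The untolled deadline — 6 years after 2013-11-01 — is 2019-11-01.
Because the pending criminal prosecution ran from 2016-03-25 to 2016-11-04, the deadline is extended by 224 days to 2020-06-12.
By the time the pending related arbitration began on 2020-11-20, the limitation period had already expired on 2020-06-12; that interval cannot revive it.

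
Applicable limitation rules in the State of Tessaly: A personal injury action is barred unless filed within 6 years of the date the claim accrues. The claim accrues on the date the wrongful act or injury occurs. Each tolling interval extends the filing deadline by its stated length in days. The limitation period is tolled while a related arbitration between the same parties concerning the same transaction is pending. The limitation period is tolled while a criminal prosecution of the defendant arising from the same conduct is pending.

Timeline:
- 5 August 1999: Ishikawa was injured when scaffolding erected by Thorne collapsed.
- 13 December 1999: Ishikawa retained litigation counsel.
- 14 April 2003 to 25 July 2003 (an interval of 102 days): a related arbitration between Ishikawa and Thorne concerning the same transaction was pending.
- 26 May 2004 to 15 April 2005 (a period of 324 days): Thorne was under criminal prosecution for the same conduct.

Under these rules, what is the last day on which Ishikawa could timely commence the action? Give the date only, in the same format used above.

The claim accrued on 5 August 1999, the date of the act.
Adding the 6 years base period to 5 August 1999 gives a deadline of 5 August 2005, before any tolling.
The period was tolled for 102 days by the pending related arbitration (14 April 2003 to 25 July 2003), pushing the deadline to 15 November 2005.
Because the pending criminal prosecution ran from 26 May 2004 to 15 April 2005, the deadline is extended by 324 days to 5 October 2006.
Nothing else in the chronology tolls or restarts the period.

5 October 2006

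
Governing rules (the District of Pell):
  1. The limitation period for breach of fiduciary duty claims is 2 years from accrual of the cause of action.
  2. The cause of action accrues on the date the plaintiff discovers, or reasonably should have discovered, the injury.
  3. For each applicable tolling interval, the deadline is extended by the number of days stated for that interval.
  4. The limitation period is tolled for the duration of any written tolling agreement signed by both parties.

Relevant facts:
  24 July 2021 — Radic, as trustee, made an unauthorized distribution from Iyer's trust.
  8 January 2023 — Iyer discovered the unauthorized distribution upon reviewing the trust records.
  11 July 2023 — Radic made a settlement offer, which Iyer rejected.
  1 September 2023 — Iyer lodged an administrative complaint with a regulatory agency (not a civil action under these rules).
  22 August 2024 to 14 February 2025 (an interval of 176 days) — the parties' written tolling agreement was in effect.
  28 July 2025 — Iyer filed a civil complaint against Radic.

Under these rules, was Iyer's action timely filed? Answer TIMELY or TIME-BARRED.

Under the discovery rule, the claim accrued on 8 January 2023, when Iyer discovered the injury — not on the 24 July 2021 date of the underlying act.
The untolled deadline — 2 years after 8 January 2023 — is 8 January 2025.
Because the written tolling agreement ran from 22 August 2024 to 14 February 2025, the deadline is extended by 176 days to 3 July 2025.
None of the other events listed affects the running of the period under the stated rules.
Iyer filed on 28 July 2025, after the 3 July 2025 deadline, so the action is time-barred.

TIME-BARRED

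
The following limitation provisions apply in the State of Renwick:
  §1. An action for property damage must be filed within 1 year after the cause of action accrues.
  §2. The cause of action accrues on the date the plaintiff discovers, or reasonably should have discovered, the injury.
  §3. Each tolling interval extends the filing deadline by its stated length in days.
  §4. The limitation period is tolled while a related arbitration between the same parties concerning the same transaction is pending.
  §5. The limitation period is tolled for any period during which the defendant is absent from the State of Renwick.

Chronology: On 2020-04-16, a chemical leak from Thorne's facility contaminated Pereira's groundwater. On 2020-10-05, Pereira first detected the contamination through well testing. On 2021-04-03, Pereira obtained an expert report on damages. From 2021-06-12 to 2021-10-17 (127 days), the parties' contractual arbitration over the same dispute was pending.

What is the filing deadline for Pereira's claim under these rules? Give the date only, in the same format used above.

The claim did not accrue until Pereira discovered the injury on 2020-10-05; the 2020-04-16 act date does not start the clock under the stated rule.
The untolled deadline — 1 year after 2020-10-05 — is 2021-10-05.
The pending related arbitration from 2021-06-12 to 2021-10-17 tolled the period for 127 days, extending the deadline to 2022-02-09.
None of the other events listed affects the running of the period under the stated rules.

2022-02-09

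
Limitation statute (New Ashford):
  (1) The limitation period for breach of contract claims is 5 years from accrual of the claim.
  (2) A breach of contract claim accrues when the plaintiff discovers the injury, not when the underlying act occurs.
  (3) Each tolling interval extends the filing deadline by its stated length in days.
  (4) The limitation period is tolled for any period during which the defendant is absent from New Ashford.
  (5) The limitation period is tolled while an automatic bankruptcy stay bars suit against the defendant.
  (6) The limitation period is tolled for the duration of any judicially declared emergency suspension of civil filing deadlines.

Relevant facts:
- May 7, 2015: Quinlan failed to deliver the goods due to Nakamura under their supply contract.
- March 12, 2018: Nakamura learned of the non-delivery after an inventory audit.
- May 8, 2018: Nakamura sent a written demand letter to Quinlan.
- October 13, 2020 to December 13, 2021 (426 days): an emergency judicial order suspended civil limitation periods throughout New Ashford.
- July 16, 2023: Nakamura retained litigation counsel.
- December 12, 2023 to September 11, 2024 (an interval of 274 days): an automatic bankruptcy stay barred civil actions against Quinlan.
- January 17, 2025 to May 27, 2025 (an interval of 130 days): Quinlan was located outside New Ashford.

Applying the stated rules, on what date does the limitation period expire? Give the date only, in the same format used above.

The claim did not accrue until Nakamura discovered the injury on March 12, 2018; the May 7, 2015 act date does not start the clock under the stated rule.
5 years from March 12, 2018 is March 12, 2023.
The emergency suspension of filing deadlines from October 13, 2020 to December 13, 2021 tolled the period for 426 days, extending the deadline to May 11, 2024.
Because the automatic bankruptcy stay ran from December 12, 2023 to September 11, 2024, the deadline is extended by 274 days to February 9, 2025.
Because the defendant's absence from the jurisdiction ran from January 17, 2025 to May 27, 2025, the deadline is extended by 130 days to June 19, 2025.
Nothing else in the chronology tolls or restarts the period.

June 19, 2025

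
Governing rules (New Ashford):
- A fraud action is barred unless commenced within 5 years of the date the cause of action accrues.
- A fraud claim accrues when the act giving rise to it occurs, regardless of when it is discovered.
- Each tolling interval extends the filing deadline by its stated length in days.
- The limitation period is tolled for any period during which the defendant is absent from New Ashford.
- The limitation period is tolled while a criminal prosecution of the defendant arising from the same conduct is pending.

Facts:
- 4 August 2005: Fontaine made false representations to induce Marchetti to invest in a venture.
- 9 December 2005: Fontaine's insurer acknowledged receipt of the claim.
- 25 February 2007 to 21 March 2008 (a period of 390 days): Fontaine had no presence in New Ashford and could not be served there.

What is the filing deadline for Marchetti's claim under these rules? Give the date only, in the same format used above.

The claim accrued on 4 August 2005, when the wrongful act occurred.
5 years from 4 August 2005 is 4 August 2010.
The period was tolled for 390 days by the defendant's absence from the jurisdiction (25 February 2007 to 21 March 2008), pushing the deadline to 29 August 2011.
Nothing else in the chronology tolls or restarts the period.

29 August 2011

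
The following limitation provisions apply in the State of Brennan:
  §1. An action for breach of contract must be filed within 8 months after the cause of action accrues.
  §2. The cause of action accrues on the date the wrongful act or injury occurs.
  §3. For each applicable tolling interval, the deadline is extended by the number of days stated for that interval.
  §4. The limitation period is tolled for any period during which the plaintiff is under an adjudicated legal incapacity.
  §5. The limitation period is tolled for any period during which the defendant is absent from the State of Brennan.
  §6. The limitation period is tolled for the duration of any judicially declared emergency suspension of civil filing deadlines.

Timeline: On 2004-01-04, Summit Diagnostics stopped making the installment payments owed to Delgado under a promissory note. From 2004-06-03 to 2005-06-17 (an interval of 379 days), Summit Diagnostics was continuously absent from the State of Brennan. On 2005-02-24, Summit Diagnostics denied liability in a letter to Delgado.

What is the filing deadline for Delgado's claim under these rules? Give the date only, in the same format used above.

2005-09-18

The limitation period began to run on 2004-01-04.
Adding the 8 months base period to 2004-01-04 gives a deadline of 2004-09-04, before any tolling.
The defendant's absence from the jurisdiction from 2004-06-03 to 2005-06-17 tolled the period for 379 days, extending the deadline to 2005-09-18.
None of the other events listed affects the running of the period under the stated rules.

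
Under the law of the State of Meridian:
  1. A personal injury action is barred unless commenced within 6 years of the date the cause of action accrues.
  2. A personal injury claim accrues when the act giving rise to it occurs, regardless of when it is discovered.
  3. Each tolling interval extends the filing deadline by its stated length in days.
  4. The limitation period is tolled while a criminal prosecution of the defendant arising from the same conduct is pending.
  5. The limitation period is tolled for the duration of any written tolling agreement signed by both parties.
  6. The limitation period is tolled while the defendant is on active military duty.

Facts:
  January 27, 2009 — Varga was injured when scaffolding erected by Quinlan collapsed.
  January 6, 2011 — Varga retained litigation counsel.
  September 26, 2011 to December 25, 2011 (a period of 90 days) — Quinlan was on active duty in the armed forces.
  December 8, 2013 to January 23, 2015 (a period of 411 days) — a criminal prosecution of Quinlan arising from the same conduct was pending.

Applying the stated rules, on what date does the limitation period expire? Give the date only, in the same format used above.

The claim accrued on January 27, 2009, when the wrongful act occurred.
Adding the 6 years base period to January 27, 2009 gives a deadline of January 27, 2015, before any tolling.
The defendant's active military service from September 26, 2011 to December 25, 2011 tolled the period for 90 days, extending the deadline to April 27, 2015.
The pending criminal prosecution from December 8, 2013 to January 23, 2015 tolled the period for 411 days, extending the deadline to June 11, 2016.
Nothing else in the chronology tolls or restarts the period.

June 11, 2016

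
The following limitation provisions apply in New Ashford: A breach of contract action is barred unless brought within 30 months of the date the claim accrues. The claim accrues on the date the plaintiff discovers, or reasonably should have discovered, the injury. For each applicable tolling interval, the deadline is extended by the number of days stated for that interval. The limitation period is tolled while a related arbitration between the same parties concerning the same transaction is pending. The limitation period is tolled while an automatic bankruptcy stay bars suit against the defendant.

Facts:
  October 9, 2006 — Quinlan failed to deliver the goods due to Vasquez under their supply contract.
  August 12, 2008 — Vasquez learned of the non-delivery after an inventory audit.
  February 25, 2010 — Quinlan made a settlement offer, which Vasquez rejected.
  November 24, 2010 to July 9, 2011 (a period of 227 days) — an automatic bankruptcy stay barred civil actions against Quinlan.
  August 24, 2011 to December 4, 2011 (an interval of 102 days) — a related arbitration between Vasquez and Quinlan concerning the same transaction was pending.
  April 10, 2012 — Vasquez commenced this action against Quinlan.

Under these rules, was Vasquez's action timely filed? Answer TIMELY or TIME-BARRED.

Accrual is tied to discovery, so the period began on August 12, 2008 rather than on October 9, 2006 when the act occurred.
Adding the 30 months base period to August 12, 2008 gives a deadline of February 12, 2011, before any tolling.
The period was tolled for 227 days by the automatic bankruptcy stay (November 24, 2010 to July 9, 2011), pushing the deadline to September 27, 2011.
The pending related arbitration from August 24, 2011 to December 4, 2011 tolled the period for 102 days, extending the deadline to January 7, 2012.
None of the other events listed affects the running of the period under the stated rules.
The April 10, 2012 filing falls after the January 7, 2012 deadline; the claim is time-barred.

TIME-BARRED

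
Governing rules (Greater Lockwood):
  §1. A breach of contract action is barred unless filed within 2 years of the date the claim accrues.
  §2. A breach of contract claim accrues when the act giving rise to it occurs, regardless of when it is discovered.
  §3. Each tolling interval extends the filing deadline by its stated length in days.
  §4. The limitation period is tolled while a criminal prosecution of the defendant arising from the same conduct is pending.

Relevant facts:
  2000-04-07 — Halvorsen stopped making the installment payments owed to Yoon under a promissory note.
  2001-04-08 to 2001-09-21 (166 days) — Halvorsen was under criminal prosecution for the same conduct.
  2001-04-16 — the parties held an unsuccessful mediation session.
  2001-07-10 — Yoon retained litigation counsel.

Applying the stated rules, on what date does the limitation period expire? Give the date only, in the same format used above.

The claim accrued on 2000-04-07, the date of the act.
The untolled deadline — 2 years after 2000-04-07 — is 2002-04-07.
Because the pending criminal prosecution ran from 2001-04-08 to 2001-09-21, the deadline is extended by 166 days to 2002-09-20.
The other events in the timeline have no effect on the limitation period under the stated rules.

2002-09-20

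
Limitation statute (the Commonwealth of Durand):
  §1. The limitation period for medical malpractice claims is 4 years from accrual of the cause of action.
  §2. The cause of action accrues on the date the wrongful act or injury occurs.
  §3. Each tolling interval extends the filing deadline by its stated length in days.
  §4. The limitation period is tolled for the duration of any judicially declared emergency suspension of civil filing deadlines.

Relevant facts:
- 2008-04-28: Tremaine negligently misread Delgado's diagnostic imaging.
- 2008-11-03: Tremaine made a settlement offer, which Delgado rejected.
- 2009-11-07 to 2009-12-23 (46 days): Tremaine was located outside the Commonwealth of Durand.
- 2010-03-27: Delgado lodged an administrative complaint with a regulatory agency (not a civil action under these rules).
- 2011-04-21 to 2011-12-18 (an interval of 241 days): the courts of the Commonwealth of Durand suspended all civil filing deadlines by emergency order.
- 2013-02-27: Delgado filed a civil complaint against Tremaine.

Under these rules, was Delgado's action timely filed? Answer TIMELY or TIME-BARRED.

The cause of action accrued on 2008-04-28, the date of the act.
Adding the 4 years base period to 2008-04-28 gives a deadline of 2012-04-28, before any tolling.
The emergency suspension of filing deadlines from 2011-04-21 to 2011-12-18 tolled the period for 241 days, extending the deadline to 2012-12-25.
Although the defendant's absence ran from 2009-11-07 to 2009-12-23, the stated rules do not make that a tolling event, so it is disregarded.
The other events in the timeline have no effect on the limitation period under the stated rules.
Filing on 2013-02-27 missed the 2012-12-25 deadline — the action is time-barred.

TIME-BARRED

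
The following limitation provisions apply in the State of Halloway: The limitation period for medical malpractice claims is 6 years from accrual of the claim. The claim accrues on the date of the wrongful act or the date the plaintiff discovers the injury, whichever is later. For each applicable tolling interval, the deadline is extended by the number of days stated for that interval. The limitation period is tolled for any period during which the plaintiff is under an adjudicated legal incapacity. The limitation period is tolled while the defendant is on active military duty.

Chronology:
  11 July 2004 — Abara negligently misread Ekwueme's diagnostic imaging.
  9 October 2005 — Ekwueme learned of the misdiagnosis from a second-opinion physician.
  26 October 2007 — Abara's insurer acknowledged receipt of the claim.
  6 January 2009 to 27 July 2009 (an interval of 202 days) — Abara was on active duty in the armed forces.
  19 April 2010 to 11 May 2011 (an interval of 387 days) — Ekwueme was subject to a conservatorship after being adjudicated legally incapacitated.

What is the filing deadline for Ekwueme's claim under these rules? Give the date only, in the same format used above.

20 May 2013

Because discovery on 9 October 2005 post-dates the 11 July 2004 act, accrual under the later-of rule falls on 9 October 2005.
The untolled deadline — 6 years after 9 October 2005 — is 9 October 2011.
The defendant's active military service from 6 January 2009 to 27 July 2009 tolled the period for 202 days, extending the deadline to 28 April 2012.
Because the plaintiff's legal incapacity ran from 19 April 2010 to 11 May 2011, the deadline is extended by 387 days to 20 May 2013.
None of the other events listed affects the running of the period under the stated rules.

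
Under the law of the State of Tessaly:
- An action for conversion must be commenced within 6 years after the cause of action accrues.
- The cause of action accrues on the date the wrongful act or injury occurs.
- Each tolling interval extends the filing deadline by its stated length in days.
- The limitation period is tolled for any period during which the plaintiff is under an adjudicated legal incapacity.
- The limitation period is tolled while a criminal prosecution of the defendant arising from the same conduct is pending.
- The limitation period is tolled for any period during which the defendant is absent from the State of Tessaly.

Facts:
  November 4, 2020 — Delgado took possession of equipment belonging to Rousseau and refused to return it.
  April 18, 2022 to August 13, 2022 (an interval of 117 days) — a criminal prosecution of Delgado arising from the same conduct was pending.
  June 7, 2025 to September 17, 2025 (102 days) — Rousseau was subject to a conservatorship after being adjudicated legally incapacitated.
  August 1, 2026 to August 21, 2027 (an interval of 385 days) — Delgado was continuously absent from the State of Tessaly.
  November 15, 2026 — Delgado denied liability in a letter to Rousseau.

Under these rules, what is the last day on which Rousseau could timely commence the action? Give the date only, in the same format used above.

The cause of action accrued on November 4, 2020, the date of the act.
6 years from November 4, 2020 is November 4, 2026.
The period was tolled for 117 days by the pending criminal prosecution (April 18, 2022 to August 13, 2022), pushing the deadline to March 1, 2027.
The period was tolled for 102 days by the plaintiff's legal incapacity (June 7, 2025 to September 17, 2025), pushing the deadline to June 11, 2027.
The defendant's absence from the jurisdiction from August 1, 2026 to August 21, 2027 tolled the period for 385 days, extending the deadline to June 30, 2028.
The other events in the timeline have no effect on the limitation period under the stated rules.

June 30, 2028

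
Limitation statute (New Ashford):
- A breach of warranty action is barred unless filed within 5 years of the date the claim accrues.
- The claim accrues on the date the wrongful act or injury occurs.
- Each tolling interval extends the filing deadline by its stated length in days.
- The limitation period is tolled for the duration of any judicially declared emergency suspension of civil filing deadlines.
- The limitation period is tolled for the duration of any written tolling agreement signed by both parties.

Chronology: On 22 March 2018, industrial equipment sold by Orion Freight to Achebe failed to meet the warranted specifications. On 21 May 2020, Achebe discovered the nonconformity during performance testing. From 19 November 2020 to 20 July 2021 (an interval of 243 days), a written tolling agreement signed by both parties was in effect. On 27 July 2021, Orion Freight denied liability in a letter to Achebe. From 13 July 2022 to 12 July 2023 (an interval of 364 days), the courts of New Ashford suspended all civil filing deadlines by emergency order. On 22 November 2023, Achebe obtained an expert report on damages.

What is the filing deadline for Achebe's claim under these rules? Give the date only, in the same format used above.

18 November 2024

Accrual is governed by the date of the act, so the period began to run on 22 March 2018; the later discovery on 21 May 2020 is irrelevant under the stated rule.
5 years from 22 March 2018 is 22 March 2023.
The written tolling agreement from 19 November 2020 to 20 July 2021 tolled the period for 243 days, extending the deadline to 20 November 2023.
The period was tolled for 364 days by the emergency suspension of filing deadlines (13 July 2022 to 12 July 2023), pushing the deadline to 18 November 2024.
None of the other events listed affects the running of the period under the stated rules.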